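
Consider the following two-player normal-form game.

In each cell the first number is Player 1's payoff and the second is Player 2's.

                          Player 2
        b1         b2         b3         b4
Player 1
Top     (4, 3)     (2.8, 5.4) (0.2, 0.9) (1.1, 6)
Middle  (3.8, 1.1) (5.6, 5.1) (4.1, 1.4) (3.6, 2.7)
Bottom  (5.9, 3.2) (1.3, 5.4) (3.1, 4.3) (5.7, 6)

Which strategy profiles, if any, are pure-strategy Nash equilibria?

For each strategy profile, look for a profitable unilateral deviation.
(Top, b1): Player 1 can switch to Bottom (4 → 5.9). Not NE.
(Top, b2): Player 1 can switch to Middle (2.8 → 5.6). Not NE.
(Top, b3): Player 1 can switch to Middle (0.2 → 4.1). Not NE.
(Top, b4): Player 1 can switch to Middle (1.1 → 3.6). Not NE.
(Middle, b1): Player 1 can switch to Top (3.8 → 4). Not NE.
(Middle, b2): Player 1 gets 5.6, best alternative 2.8; Player 2 gets 5.1, best alternative 2.7. No profitable deviation — NE.
(Middle, b3): Player 2 can switch to b2 (1.4 → 5.1). Not NE.
(Middle, b4): Player 1 can switch to Bottom (3.6 → 5.7). Not NE.
(Bottom, b1): Player 2 can switch to b2 (3.2 → 5.4). Not NE.
(Bottom, b2): Player 1 can switch to Top (1.3 → 2.8). Not NE.
(Bottom, b3): Player 1 can switch to Middle (3.1 → 4.1). Not NE.
(Bottom, b4): Player 1 gets 5.7, best alternative 3.6; Player 2 gets 6, best alternative 5.4. No profitable deviation — NE.

Pure-strategy Nash equilibria: (Middle, b2); (Bottom, b4)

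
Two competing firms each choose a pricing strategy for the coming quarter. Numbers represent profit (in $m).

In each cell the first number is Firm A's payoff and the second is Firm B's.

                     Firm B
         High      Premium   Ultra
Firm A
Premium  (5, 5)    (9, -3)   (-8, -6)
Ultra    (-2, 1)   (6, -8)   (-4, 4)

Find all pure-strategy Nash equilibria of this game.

Pure-strategy Nash equilibria: (Premium, High), (Ultra, Ultra)

Mark each player's best response to every combination of opponents' strategies; a profile where every player is best-responding is a pure Nash equilibrium.
Firm A against High: payoffs 5, -2 → best response Premium.
Firm A against Premium: payoffs 9, 6 → best response Premium.
Firm A against Ultra: payoffs -8, -4 → best response Ultra.
Firm B against Premium: payoffs 5, -3, -6 → best response High.
Firm B against Ultra: payoffs 1, -8, 4 → best response Ultra.
Mutual best responses: (Premium, High); (Ultra, Ultra).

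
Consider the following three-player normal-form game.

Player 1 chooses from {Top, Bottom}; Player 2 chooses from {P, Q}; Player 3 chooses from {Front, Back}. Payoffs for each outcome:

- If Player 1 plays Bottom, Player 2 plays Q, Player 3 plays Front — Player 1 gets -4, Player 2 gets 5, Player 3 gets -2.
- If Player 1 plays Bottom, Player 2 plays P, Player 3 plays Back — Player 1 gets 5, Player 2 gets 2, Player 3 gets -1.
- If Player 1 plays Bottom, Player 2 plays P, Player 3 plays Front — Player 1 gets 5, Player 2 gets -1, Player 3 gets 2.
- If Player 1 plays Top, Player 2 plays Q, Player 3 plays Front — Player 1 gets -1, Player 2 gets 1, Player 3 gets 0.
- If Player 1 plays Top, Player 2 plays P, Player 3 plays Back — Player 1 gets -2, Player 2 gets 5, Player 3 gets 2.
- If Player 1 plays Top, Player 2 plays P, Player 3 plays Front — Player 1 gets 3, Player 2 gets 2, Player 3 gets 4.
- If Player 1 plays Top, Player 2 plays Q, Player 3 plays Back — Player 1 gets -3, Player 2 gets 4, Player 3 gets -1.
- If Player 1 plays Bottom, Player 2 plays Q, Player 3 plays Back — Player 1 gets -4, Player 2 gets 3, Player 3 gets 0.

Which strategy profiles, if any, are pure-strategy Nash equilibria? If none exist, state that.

(Top, P, Front): Player 1 can switch to Bottom (3 → 5). Not NE.
(Top, P, Back): Player 1 can switch to Bottom (-2 → 5). Not NE.
(Top, Q, Front): Player 2 can switch to P (1 → 2). Not NE.
(Top, Q, Back): Player 2 can switch to P (4 → 5). Not NE.
(Bottom, P, Front): Player 2 can switch to Q (-1 → 5). Not NE.
(Bottom, P, Back): Player 2 can switch to Q (2 → 3). Not NE.
(Bottom, Q, Front): Player 1 can switch to Top (-4 → -1). Not NE.
(Bottom, Q, Back): Player 1 can switch to Top (-4 → -3). Not NE.

This game has no pure Nash equilibrium.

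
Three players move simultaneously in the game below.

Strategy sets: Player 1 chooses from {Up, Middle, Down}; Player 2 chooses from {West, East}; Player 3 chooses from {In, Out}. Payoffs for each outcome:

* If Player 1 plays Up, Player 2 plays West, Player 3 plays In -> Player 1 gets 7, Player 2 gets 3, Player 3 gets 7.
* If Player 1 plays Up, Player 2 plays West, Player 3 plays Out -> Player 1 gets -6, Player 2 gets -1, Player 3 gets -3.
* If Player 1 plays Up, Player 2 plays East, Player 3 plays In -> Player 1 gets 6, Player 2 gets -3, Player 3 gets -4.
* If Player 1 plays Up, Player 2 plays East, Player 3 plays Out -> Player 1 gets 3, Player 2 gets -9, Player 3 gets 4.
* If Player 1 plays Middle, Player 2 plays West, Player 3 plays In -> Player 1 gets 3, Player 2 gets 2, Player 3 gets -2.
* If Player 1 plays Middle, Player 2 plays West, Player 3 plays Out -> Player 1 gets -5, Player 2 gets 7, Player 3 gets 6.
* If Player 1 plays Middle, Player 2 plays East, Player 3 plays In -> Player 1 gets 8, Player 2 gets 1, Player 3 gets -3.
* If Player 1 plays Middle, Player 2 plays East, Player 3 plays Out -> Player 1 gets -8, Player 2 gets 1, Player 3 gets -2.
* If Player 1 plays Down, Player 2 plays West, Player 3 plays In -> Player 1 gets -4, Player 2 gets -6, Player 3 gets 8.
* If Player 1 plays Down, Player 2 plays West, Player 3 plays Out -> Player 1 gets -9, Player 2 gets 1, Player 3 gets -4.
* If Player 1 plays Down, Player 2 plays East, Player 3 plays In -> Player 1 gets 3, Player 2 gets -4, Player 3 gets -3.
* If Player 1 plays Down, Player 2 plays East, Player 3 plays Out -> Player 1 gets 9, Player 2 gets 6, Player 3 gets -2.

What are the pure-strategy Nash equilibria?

Player 1 against (West, In): payoffs 7, 3, -4 → best response Up.
Player 1 against (West, Out): payoffs -6, -5, -9 → best response Middle.
Player 1 against (East, In): payoffs 6, 8, 3 → best response Middle.
Player 1 against (East, Out): payoffs 3, -8, 9 → best response Down.
Player 2 against (Up, In): payoffs 3, -3 → best response West.
Player 2 against (Up, Out): payoffs -1, -9 → best response West.
Player 2 against (Middle, In): payoffs 2, 1 → best response West.
Player 2 against (Middle, Out): payoffs 7, 1 → best response West.
Player 2 against (Down, In): payoffs -6, -4 → best response East.
Player 2 against (Down, Out): payoffs 1, 6 → best response East.
Player 3 against (Up, West): payoffs 7, -3 → best response In.
Player 3 against (Up, East): payoffs -4, 4 → best response Out.
Player 3 against (Middle, West): payoffs -2, 6 → best response Out.
Player 3 against (Middle, East): payoffs -3, -2 → best response Out.
Player 3 against (Down, West): payoffs 8, -4 → best response In.
Player 3 against (Down, East): payoffs -3, -2 → best response Out.
Mutual best responses: (Up, West, In); (Middle, West, Out); (Down, East, Out).

(Up, West, In); (Middle, West, Out); (Down, East, Out)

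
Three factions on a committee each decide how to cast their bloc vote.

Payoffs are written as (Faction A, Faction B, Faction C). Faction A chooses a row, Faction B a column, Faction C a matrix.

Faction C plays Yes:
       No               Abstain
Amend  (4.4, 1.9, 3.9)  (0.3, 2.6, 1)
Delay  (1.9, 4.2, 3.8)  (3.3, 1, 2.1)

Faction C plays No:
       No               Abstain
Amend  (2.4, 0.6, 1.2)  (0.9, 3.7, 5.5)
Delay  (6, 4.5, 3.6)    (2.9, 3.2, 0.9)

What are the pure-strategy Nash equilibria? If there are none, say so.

No pure-strategy Nash equilibrium.

(Amend, No, Yes): Faction B can switch to Abstain (1.9 → 2.6). Not NE.
(Amend, No, No): Faction A can switch to Delay (2.4 → 6). Not NE.
(Amend, Abstain, Yes): Faction A can switch to Delay (0.3 → 3.3). Not NE.
(Amend, Abstain, No): Faction A can switch to Delay (0.9 → 2.9). Not NE.
(Delay, No, Yes): Faction A can switch to Amend (1.9 → 4.4). Not NE.
(Delay, No, No): Faction C can switch to Yes (3.6 → 3.8). Not NE.
(Delay, Abstain, Yes): Faction B can switch to No (1 → 4.2). Not NE.
(Delay, Abstain, No): Faction B can switch to No (3.2 → 4.5). Not NE.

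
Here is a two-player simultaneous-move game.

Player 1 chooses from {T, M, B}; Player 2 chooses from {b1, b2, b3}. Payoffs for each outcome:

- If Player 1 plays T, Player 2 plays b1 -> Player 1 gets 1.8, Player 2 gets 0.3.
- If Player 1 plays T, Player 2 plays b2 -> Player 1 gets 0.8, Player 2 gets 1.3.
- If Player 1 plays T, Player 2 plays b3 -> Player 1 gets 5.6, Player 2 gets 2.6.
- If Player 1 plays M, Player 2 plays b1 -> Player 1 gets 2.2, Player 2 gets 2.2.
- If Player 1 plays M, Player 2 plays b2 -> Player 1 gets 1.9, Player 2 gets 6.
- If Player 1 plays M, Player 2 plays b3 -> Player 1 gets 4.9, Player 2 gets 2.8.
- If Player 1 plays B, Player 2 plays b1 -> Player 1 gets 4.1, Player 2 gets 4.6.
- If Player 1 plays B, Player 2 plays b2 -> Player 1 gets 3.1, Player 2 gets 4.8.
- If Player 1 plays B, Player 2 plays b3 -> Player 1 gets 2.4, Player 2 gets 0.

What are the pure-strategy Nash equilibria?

Player 1 against b1: payoffs 1.8, 2.2, 4.1 → best response B.
Player 1 against b2: payoffs 0.8, 1.9, 3.1 → best response B.
Player 1 against b3: payoffs 5.6, 4.9, 2.4 → best response T.
Player 2 against T: payoffs 0.3, 1.3, 2.6 → best response b3.
Player 2 against M: payoffs 2.2, 6, 2.8 → best response b2.
Player 2 against B: payoffs 4.6, 4.8, 0 → best response b2.
Mutual best responses: (T, b3); (B, b2).

Pure-strategy Nash equilibria: (T, b3), (B, b2)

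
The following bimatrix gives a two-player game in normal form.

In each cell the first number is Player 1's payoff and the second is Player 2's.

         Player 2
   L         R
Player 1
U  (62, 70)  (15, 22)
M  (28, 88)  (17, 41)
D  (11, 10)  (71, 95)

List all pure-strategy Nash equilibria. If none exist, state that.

(U, L); (D, R)

Mark each player's best response to every combination of opponents' strategies; a profile where every player is best-responding is a pure Nash equilibrium.
Player 1 against L: payoffs 62, 28, 11 → best response U.
Player 1 against R: payoffs 15, 17, 71 → best response D.
Player 2 against U: payoffs 70, 22 → best response L.
Player 2 against M: payoffs 88, 41 → best response L.
Player 2 against D: payoffs 10, 95 → best response R.
Mutual best responses: (U, L); (D, R).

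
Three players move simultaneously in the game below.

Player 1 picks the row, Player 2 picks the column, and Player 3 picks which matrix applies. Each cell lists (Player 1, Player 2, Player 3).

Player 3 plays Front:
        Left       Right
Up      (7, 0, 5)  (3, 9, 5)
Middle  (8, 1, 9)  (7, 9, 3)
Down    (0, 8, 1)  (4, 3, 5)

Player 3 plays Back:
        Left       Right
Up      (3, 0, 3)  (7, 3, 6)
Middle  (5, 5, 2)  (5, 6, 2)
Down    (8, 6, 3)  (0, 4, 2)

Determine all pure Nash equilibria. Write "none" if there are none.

Pure-strategy Nash equilibria: (Up, Right, Back) and (Middle, Right, Front) and (Down, Left, Back)

Check each profile: it is a Nash equilibrium iff no player can strictly gain by switching unilaterally.
(Up, Left, Front): Player 1 can switch to Middle (7 → 8). Not NE.
(Up, Left, Back): Player 1 can switch to Middle (3 → 5). Not NE.
(Up, Right, Front): Player 1 can switch to Middle (3 → 7). Not NE.
(Up, Right, Back): Player 1 gets 7, best alternative 5; Player 2 gets 3, best alternative 0; Player 3 gets 6, best alternative 5. No profitable deviation — NE.
(Middle, Left, Front): Player 2 can switch to Right (1 → 9). Not NE.
(Middle, Left, Back): Player 1 can switch to Down (5 → 8). Not NE.
(Middle, Right, Front): Player 1 gets 7, best alternative 4; Player 2 gets 9, best alternative 1; Player 3 gets 3, best alternative 2. No profitable deviation — NE.
(Middle, Right, Back): Player 1 can switch to Up (5 → 7). Not NE.
(Down, Left, Front): Player 1 can switch to Up (0 → 7). Not NE.
(Down, Left, Back): Player 1 gets 8, best alternative 5; Player 2 gets 6, best alternative 4; Player 3 gets 3, best alternative 1. No profitable deviation — NE.
(Down, Right, Front): Player 1 can switch to Middle (4 → 7). Not NE.
(Down, Right, Back): Player 1 can switch to Up (0 → 7). Not NE.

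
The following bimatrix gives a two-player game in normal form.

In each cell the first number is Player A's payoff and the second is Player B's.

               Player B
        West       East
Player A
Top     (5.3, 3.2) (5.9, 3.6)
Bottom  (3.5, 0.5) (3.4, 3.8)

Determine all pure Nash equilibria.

Player A against West: payoffs 5.3, 3.5 → best response Top.
Player A against East: payoffs 5.9, 3.4 → best response Top.
Player B against Top: payoffs 3.2, 3.6 → best response East.
Player B against Bottom: payoffs 0.5, 3.8 → best response East.
Mutual best responses: (Top, East).

(Top, East)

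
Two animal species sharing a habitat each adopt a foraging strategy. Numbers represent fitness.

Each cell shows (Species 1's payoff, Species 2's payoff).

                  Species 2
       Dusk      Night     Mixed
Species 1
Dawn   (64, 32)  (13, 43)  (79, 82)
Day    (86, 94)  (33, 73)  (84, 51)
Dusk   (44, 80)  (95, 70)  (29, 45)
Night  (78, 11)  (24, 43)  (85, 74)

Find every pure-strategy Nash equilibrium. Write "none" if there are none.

For each strategy profile, look for a profitable unilateral deviation.
(Dawn, Dusk): Species 1 can switch to Day (64 → 86). Not NE.
(Dawn, Night): Species 1 can switch to Day (13 → 33). Not NE.
(Dawn, Mixed): Species 1 can switch to Day (79 → 84). Not NE.
(Day, Dusk): Species 1 gets 86, best alternative 78; Species 2 gets 94, best alternative 73. No profitable deviation — NE.
(Day, Night): Species 1 can switch to Dusk (33 → 95). Not NE.
(Day, Mixed): Species 1 can switch to Night (84 → 85). Not NE.
(Dusk, Dusk): Species 1 can switch to Dawn (44 → 64). Not NE.
(Dusk, Night): Species 2 can switch to Dusk (70 → 80). Not NE.
(Dusk, Mixed): Species 1 can switch to Dawn (29 → 79). Not NE.
(Night, Mixed): Species 1 gets 85, best alternative 84; Species 2 gets 74, best alternative 43. No profitable deviation — NE.
(The remaining 2 profiles each have a profitable deviation by the same check.)

The pure Nash equilibria are (Day, Dusk), (Night, Mixed).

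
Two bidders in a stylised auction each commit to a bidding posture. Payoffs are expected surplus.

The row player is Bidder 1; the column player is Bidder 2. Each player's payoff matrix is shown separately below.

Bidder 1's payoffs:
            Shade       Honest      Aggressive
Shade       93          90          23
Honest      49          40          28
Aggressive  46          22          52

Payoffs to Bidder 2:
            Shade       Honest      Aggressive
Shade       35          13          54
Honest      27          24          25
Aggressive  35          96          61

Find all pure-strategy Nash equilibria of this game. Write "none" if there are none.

Check each profile: it is a Nash equilibrium iff no player can strictly gain by switching unilaterally.
(Shade, Shade): Bidder 2 can switch to Aggressive (35 → 54). Not NE.
(Shade, Honest): Bidder 2 can switch to Shade (13 → 35). Not NE.
(Shade, Aggressive): Bidder 1 can switch to Honest (23 → 28). Not NE.
(Honest, Shade): Bidder 1 can switch to Shade (49 → 93). Not NE.
(Honest, Honest): Bidder 1 can switch to Shade (40 → 90). Not NE.
(Honest, Aggressive): Bidder 1 can switch to Aggressive (28 → 52). Not NE.
(Aggressive, Shade): Bidder 1 can switch to Shade (46 → 93). Not NE.
(Aggressive, Honest): Bidder 1 can switch to Shade (22 → 90). Not NE.
(Aggressive, Aggressive): Bidder 2 can switch to Honest (61 → 96). Not NE.

No pure-strategy Nash equilibrium.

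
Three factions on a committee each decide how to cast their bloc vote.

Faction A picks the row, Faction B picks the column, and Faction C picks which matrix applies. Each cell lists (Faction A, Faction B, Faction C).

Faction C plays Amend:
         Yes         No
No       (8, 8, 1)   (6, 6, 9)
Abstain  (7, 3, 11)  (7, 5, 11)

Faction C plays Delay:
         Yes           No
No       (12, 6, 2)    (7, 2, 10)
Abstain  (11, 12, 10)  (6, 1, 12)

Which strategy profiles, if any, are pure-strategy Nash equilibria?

(No, Yes, Amend): Faction C can switch to Delay (1 → 2). Not NE.
(No, Yes, Delay): Faction A gets 12, best alternative 11; Faction B gets 6, best alternative 2; Faction C gets 2, best alternative 1. No profitable deviation — NE.
(No, No, Amend): Faction A can switch to Abstain (6 → 7). Not NE.
(No, No, Delay): Faction B can switch to Yes (2 → 6). Not NE.
(Abstain, Yes, Amend): Faction A can switch to No (7 → 8). Not NE.
(Abstain, Yes, Delay): Faction A can switch to No (11 → 12). Not NE.
(Abstain, No, Amend): Faction C can switch to Delay (11 → 12). Not NE.
(Abstain, No, Delay): Faction A can switch to No (6 → 7). Not NE.

The unique pure-strategy Nash equilibrium is (No, Yes, Delay).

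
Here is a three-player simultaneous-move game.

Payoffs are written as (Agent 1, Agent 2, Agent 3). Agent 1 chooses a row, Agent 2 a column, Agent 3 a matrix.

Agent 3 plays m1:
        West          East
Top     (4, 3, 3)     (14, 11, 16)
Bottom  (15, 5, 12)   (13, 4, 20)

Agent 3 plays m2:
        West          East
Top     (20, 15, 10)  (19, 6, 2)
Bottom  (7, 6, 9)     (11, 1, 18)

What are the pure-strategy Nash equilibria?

(Top, West, m1): Agent 1 can switch to Bottom (4 → 15). Not NE.
(Top, West, m2): Agent 1 gets 20, best alternative 7; Agent 2 gets 15, best alternative 6; Agent 3 gets 10, best alternative 3. No profitable deviation — NE.
(Top, East, m1): Agent 1 gets 14, best alternative 13; Agent 2 gets 11, best alternative 3; Agent 3 gets 16, best alternative 2. No profitable deviation — NE.
(Top, East, m2): Agent 2 can switch to West (6 → 15). Not NE.
(Bottom, West, m1): Agent 1 gets 15, best alternative 4; Agent 2 gets 5, best alternative 4; Agent 3 gets 12, best alternative 9. No profitable deviation — NE.
(Bottom, West, m2): Agent 1 can switch to Top (7 → 20). Not NE.
(Bottom, East, m1): Agent 1 can switch to Top (13 → 14). Not NE.
(Bottom, East, m2): Agent 1 can switch to Top (11 → 19). Not NE.

The pure Nash equilibria are (Top, West, m2); (Top, East, m1); (Bottom, West, m1).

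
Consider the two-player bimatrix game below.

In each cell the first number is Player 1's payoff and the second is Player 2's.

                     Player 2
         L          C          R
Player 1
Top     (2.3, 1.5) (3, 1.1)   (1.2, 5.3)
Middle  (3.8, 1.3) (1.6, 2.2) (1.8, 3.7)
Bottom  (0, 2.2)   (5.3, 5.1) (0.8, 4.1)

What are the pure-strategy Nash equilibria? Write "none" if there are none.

Player 1 against L: payoffs 2.3, 3.8, 0 → best response Middle.
Player 1 against C: payoffs 3, 1.6, 5.3 → best response Bottom.
Player 1 against R: payoffs 1.2, 1.8, 0.8 → best response Middle.
Player 2 against Top: payoffs 1.5, 1.1, 5.3 → best response R.
Player 2 against Middle: payoffs 1.3, 2.2, 3.7 → best response R.
Player 2 against Bottom: payoffs 2.2, 5.1, 4.1 → best response C.
Mutual best responses: (Middle, R); (Bottom, C).

(Middle, R) and (Bottom, C)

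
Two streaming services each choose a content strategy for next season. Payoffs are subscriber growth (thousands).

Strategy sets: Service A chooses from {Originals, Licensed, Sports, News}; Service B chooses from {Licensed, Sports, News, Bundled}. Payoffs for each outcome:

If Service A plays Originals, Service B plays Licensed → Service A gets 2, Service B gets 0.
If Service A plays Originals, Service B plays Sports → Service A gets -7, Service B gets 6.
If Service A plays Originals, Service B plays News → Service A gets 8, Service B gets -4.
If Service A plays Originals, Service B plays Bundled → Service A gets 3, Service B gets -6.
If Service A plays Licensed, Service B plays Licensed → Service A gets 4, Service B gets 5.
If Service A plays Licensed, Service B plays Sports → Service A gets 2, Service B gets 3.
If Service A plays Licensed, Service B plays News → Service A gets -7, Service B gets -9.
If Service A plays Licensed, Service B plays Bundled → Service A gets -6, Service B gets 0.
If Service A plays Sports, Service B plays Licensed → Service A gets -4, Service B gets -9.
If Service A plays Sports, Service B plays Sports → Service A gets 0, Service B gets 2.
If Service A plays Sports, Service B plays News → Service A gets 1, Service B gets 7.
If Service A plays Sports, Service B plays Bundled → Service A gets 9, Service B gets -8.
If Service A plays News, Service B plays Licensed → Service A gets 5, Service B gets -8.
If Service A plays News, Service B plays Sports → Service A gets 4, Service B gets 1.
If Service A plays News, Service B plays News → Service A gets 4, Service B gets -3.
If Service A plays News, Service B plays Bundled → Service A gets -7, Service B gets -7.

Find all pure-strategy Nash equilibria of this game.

(News, Sports)

(Originals, Licensed): Service A can switch to Licensed (2 → 4). Not NE.
(Originals, Sports): Service A can switch to Licensed (-7 → 2). Not NE.
(Originals, News): Service B can switch to Licensed (-4 → 0). Not NE.
(Originals, Bundled): Service A can switch to Sports (3 → 9). Not NE.
(Licensed, Licensed): Service A can switch to News (4 → 5). Not NE.
(Licensed, Sports): Service A can switch to News (2 → 4). Not NE.
(News, Sports): Service A gets 4, best alternative 2; Service B gets 1, best alternative -3. No profitable deviation — NE.
(The remaining 9 profiles each have a profitable deviation by the same check.)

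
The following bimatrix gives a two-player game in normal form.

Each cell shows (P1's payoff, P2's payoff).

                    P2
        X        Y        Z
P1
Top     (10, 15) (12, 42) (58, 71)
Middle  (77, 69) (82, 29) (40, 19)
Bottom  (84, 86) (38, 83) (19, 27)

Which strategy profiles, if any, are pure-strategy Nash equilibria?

The pure Nash equilibria are (Top, Z) and (Bottom, X).

P1 against X: payoffs 10, 77, 84 → best response Bottom.
P1 against Y: payoffs 12, 82, 38 → best response Middle.
P1 against Z: payoffs 58, 40, 19 → best response Top.
P2 against Top: payoffs 15, 42, 71 → best response Z.
P2 against Middle: payoffs 69, 29, 19 → best response X.
P2 against Bottom: payoffs 86, 83, 27 → best response X.
Mutual best responses: (Top, Z); (Bottom, X).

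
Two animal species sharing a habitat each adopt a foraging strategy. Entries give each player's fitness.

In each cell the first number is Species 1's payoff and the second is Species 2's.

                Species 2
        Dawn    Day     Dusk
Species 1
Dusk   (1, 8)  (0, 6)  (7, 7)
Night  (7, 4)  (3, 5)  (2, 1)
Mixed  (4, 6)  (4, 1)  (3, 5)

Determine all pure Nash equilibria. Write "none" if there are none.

none

For each strategy profile, look for a profitable unilateral deviation.
(Dusk, Dawn): Species 1 can switch to Night (1 → 7). Not NE.
(Dusk, Day): Species 1 can switch to Night (0 → 3). Not NE.
(Dusk, Dusk): Species 2 can switch to Dawn (7 → 8). Not NE.
(Night, Dawn): Species 2 can switch to Day (4 → 5). Not NE.
(Night, Day): Species 1 can switch to Mixed (3 → 4). Not NE.
(Night, Dusk): Species 1 can switch to Dusk (2 → 7). Not NE.
(Mixed, Dawn): Species 1 can switch to Night (4 → 7). Not NE.
(Mixed, Day): Species 2 can switch to Dawn (1 → 6). Not NE.
(Mixed, Dusk): Species 1 can switch to Dusk (3 → 7). Not NE.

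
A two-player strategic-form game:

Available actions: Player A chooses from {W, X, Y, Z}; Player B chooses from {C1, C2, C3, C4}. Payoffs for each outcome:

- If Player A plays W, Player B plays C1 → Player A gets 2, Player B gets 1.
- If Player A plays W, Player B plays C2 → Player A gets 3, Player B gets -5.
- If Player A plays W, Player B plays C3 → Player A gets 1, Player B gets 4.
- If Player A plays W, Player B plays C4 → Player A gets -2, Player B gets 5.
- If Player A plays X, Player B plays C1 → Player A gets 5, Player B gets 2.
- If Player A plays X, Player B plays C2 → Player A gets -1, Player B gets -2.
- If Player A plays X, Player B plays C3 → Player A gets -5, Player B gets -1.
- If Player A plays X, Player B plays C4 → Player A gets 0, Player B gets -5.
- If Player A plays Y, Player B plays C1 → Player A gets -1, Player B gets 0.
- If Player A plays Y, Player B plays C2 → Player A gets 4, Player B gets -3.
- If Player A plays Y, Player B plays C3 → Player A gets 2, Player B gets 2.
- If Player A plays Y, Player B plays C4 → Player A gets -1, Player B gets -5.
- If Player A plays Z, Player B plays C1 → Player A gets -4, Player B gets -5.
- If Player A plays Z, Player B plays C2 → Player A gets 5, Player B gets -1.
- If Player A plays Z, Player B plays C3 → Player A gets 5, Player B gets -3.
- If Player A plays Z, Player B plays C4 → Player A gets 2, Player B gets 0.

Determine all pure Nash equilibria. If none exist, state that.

Check each profile: it is a Nash equilibrium iff no player can strictly gain by switching unilaterally.
(W, C1): Player A can switch to X (2 → 5). Not NE.
(W, C2): Player A can switch to Y (3 → 4). Not NE.
(W, C3): Player A can switch to Y (1 → 2). Not NE.
(W, C4): Player A can switch to X (-2 → 0). Not NE.
(X, C1): Player A gets 5, best alternative 2; Player B gets 2, best alternative -1. No profitable deviation — NE.
(X, C2): Player A can switch to W (-1 → 3). Not NE.
(X, C3): Player A can switch to W (-5 → 1). Not NE.
(X, C4): Player A can switch to Z (0 → 2). Not NE.
(Y, C1): Player A can switch to W (-1 → 2). Not NE.
(Y, C2): Player A can switch to Z (4 → 5). Not NE.
(Y, C3): Player A can switch to Z (2 → 5). Not NE.
(Z, C4): Player A gets 2, best alternative 0; Player B gets 0, best alternative -1. No profitable deviation — NE.
(The remaining 4 profiles each have a profitable deviation by the same check.)

(X, C1); (Z, C4)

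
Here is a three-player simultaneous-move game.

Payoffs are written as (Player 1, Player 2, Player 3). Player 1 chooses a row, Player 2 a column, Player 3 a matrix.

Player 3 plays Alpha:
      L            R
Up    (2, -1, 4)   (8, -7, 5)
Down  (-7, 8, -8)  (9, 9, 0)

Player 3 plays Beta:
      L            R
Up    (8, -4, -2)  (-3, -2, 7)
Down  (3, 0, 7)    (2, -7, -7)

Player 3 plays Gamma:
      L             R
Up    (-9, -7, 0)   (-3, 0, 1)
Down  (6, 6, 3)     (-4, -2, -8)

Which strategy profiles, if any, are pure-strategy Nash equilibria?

Mark each player's best response to every combination of opponents' strategies; a profile where every player is best-responding is a pure Nash equilibrium.
Player 1 against (L, Alpha): payoffs 2, -7 → best response Up.
Player 1 against (L, Beta): payoffs 8, 3 → best response Up.
Player 1 against (L, Gamma): payoffs -9, 6 → best response Down.
Player 1 against (R, Alpha): payoffs 8, 9 → best response Down.
Player 1 against (R, Beta): payoffs -3, 2 → best response Down.
Player 1 against (R, Gamma): payoffs -3, -4 → best response Up.
Player 2 against (Up, Alpha): payoffs -1, -7 → best response L.
Player 2 against (Up, Beta): payoffs -4, -2 → best response R.
Player 2 against (Up, Gamma): payoffs -7, 0 → best response R.
Player 2 against (Down, Alpha): payoffs 8, 9 → best response R.
Player 2 against (Down, Beta): payoffs 0, -7 → best response L.
Player 2 against (Down, Gamma): payoffs 6, -2 → best response L.
Player 3 against (Up, L): payoffs 4, -2, 0 → best response Alpha.
Player 3 against (Up, R): payoffs 5, 7, 1 → best response Beta.
Player 3 against (Down, L): payoffs -8, 7, 3 → best response Beta.
Player 3 against (Down, R): payoffs 0, -7, -8 → best response Alpha.
Mutual best responses: (Up, L, Alpha); (Down, R, Alpha).

(Up, L, Alpha), (Down, R, Alpha)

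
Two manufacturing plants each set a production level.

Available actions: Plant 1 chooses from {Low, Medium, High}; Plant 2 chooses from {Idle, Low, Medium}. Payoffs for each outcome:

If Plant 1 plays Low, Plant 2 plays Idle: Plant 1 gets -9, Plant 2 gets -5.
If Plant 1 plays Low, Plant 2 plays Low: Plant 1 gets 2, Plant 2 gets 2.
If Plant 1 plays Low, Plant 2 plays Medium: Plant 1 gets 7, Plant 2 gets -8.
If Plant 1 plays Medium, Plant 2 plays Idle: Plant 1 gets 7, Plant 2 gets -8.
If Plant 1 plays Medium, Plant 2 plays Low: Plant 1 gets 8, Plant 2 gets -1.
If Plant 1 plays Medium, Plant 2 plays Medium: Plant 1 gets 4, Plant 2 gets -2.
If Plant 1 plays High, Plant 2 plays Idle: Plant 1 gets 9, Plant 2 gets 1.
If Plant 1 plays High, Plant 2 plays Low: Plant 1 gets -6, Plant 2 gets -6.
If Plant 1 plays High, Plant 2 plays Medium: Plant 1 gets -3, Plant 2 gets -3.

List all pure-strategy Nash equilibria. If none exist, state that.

The pure Nash equilibria are (Medium, Low), (High, Idle).

Plant 1 against Idle: payoffs -9, 7, 9 → best response High.
Plant 1 against Low: payoffs 2, 8, -6 → best response Medium.
Plant 1 against Medium: payoffs 7, 4, -3 → best response Low.
Plant 2 against Low: payoffs -5, 2, -8 → best response Low.
Plant 2 against Medium: payoffs -8, -1, -2 → best response Low.
Plant 2 against High: payoffs 1, -6, -3 → best response Idle.
Mutual best responses: (Medium, Low); (High, Idle).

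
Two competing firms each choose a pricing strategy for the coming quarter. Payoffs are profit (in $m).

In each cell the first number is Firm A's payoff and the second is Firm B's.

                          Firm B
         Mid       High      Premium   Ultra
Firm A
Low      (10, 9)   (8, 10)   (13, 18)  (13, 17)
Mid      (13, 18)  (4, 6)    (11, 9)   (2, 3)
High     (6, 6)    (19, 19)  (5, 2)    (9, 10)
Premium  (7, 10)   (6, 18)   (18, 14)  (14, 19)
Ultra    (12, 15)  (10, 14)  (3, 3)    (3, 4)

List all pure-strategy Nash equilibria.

(Mid, Mid), (High, High), (Premium, Ultra)

Firm A against Mid: payoffs 10, 13, 6, 7, 12 → best response Mid.
Firm A against High: payoffs 8, 4, 19, 6, 10 → best response High.
Firm A against Premium: payoffs 13, 11, 5, 18, 3 → best response Premium.
Firm A against Ultra: payoffs 13, 2, 9, 14, 3 → best response Premium.
Firm B against Low: payoffs 9, 10, 18, 17 → best response Premium.
Firm B against Mid: payoffs 18, 6, 9, 3 → best response Mid.
Firm B against High: payoffs 6, 19, 2, 10 → best response High.
Firm B against Premium: payoffs 10, 18, 14, 19 → best response Ultra.
Firm B against Ultra: payoffs 15, 14, 3, 4 → best response Mid.
Mutual best responses: (Mid, Mid); (High, High); (Premium, Ultra).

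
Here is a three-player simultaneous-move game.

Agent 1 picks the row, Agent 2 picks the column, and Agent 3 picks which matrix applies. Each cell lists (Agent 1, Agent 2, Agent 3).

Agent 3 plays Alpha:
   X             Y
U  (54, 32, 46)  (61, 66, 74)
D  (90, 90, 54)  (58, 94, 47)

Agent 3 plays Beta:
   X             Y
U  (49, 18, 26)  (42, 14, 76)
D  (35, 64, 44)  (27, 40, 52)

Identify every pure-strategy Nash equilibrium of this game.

No pure-strategy Nash equilibrium.

Check each profile: it is a Nash equilibrium iff no player can strictly gain by switching unilaterally.
(U, X, Alpha): Agent 1 can switch to D (54 → 90). Not NE.
(U, X, Beta): Agent 3 can switch to Alpha (26 → 46). Not NE.
(U, Y, Alpha): Agent 3 can switch to Beta (74 → 76). Not NE.
(U, Y, Beta): Agent 2 can switch to X (14 → 18). Not NE.
(D, X, Alpha): Agent 2 can switch to Y (90 → 94). Not NE.
(D, X, Beta): Agent 1 can switch to U (35 → 49). Not NE.
(D, Y, Alpha): Agent 1 can switch to U (58 → 61). Not NE.
(D, Y, Beta): Agent 1 can switch to U (27 → 42). Not NE.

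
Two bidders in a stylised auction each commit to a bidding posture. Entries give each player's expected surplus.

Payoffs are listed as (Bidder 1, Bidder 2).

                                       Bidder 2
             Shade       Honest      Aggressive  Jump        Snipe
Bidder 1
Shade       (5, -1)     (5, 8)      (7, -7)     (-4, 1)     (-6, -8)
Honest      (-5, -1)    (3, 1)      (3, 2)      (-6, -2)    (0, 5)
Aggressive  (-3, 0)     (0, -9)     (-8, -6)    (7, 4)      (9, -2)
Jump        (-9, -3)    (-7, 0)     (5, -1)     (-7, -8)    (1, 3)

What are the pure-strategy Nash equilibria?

Bidder 1 against Shade: payoffs 5, -5, -3, -9 → best response Shade.
Bidder 1 against Honest: payoffs 5, 3, 0, -7 → best response Shade.
Bidder 1 against Aggressive: payoffs 7, 3, -8, 5 → best response Shade.
Bidder 1 against Jump: payoffs -4, -6, 7, -7 → best response Aggressive.
Bidder 1 against Snipe: payoffs -6, 0, 9, 1 → best response Aggressive.
Bidder 2 against Shade: payoffs -1, 8, -7, 1, -8 → best response Honest.
Bidder 2 against Honest: payoffs -1, 1, 2, -2, 5 → best response Snipe.
Bidder 2 against Aggressive: payoffs 0, -9, -6, 4, -2 → best response Jump.
Bidder 2 against Jump: payoffs -3, 0, -1, -8, 3 → best response Snipe.
Mutual best responses: (Shade, Honest); (Aggressive, Jump).

(Shade, Honest); (Aggressive, Jump)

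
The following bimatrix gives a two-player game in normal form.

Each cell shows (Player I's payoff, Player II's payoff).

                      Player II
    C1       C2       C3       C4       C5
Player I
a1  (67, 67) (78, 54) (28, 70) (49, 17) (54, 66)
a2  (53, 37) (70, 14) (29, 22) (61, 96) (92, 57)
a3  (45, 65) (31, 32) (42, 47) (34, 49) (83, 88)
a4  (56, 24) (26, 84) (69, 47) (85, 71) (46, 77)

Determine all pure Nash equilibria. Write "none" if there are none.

Player I against C1: payoffs 67, 53, 45, 56 → best response a1.
Player I against C2: payoffs 78, 70, 31, 26 → best response a1.
Player I against C3: payoffs 28, 29, 42, 69 → best response a4.
Player I against C4: payoffs 49, 61, 34, 85 → best response a4.
Player I against C5: payoffs 54, 92, 83, 46 → best response a2.
Player II against a1: payoffs 67, 54, 70, 17, 66 → best response C3.
Player II against a2: payoffs 37, 14, 22, 96, 57 → best response C4.
Player II against a3: payoffs 65, 32, 47, 49, 88 → best response C5.
Player II against a4: payoffs 24, 84, 47, 71, 77 → best response C2.
No profile is a mutual best response for all players.

none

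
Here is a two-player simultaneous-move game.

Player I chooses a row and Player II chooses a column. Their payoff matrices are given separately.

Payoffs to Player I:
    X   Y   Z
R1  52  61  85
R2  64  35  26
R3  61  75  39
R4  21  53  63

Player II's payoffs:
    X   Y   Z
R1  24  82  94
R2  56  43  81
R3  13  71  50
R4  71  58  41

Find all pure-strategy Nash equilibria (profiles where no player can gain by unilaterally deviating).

Pure-strategy Nash equilibria: (R1, Z) and (R3, Y)

(R1, X): Player I can switch to R2 (52 → 64). Not NE.
(R1, Y): Player I can switch to R3 (61 → 75). Not NE.
(R1, Z): Player I gets 85, best alternative 63; Player II gets 94, best alternative 82. No profitable deviation — NE.
(R2, X): Player II can switch to Z (56 → 81). Not NE.
(R2, Y): Player I can switch to R1 (35 → 61). Not NE.
(R2, Z): Player I can switch to R1 (26 → 85). Not NE.
(R3, X): Player I can switch to R2 (61 → 64). Not NE.
(R3, Y): Player I gets 75, best alternative 61; Player II gets 71, best alternative 50. No profitable deviation — NE.
(R3, Z): Player I can switch to R1 (39 → 85). Not NE.
(R4, X): Player I can switch to R1 (21 → 52). Not NE.
(R4, Y): Player I can switch to R1 (53 → 61). Not NE.
(R4, Z): Player I can switch to R1 (63 → 85). Not NE.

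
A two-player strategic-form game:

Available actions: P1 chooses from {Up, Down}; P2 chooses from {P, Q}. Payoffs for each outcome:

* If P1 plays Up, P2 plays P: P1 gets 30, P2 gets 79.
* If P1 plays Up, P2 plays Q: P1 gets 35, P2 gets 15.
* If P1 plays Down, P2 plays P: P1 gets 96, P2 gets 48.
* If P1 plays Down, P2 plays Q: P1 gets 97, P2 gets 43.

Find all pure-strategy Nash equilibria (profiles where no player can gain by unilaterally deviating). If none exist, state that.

For each player, find the best response to each opponent profile; mutual best responses are the pure NE.
P1 against P: payoffs 30, 96 → best response Down.
P1 against Q: payoffs 35, 97 → best response Down.
P2 against Up: payoffs 79, 15 → best response P.
P2 against Down: payoffs 48, 43 → best response P.
Mutual best responses: (Down, P).

The unique pure-strategy Nash equilibrium is (Down, P).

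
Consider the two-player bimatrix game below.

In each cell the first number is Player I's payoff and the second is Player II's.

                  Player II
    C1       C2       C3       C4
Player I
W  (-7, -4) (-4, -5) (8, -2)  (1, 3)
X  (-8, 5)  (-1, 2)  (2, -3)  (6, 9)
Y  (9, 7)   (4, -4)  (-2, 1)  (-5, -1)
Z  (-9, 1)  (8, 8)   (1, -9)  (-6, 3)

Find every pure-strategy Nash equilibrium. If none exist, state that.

Pure-strategy Nash equilibria: (X, C4); (Y, C1); (Z, C2)

Check each profile: it is a Nash equilibrium iff no player can strictly gain by switching unilaterally.
(W, C1): Player I can switch to Y (-7 → 9). Not NE.
(W, C2): Player I can switch to X (-4 → -1). Not NE.
(W, C3): Player II can switch to C4 (-2 → 3). Not NE.
(W, C4): Player I can switch to X (1 → 6). Not NE.
(X, C1): Player I can switch to W (-8 → -7). Not NE.
(X, C2): Player I can switch to Y (-1 → 4). Not NE.
(X, C3): Player I can switch to W (2 → 8). Not NE.
(X, C4): Player I gets 6, best alternative 1; Player II gets 9, best alternative 5. No profitable deviation — NE.
(Y, C1): Player I gets 9, best alternative -7; Player II gets 7, best alternative 1. No profitable deviation — NE.
(Y, C2): Player I can switch to Z (4 → 8). Not NE.
(Y, C3): Player I can switch to W (-2 → 8). Not NE.
(Y, C4): Player I can switch to W (-5 → 1). Not NE.
(Z, C2): Player I gets 8, best alternative 4; Player II gets 8, best alternative 3. No profitable deviation — NE.
(The remaining 3 profiles each have a profitable deviation by the same check.)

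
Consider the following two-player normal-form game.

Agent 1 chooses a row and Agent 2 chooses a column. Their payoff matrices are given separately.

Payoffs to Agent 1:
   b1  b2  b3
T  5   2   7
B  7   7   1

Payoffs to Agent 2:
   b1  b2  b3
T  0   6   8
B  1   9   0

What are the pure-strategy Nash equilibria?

(T, b3) and (B, b2)

(T, b1): Agent 1 can switch to B (5 → 7). Not NE.
(T, b2): Agent 1 can switch to B (2 → 7). Not NE.
(T, b3): Agent 1 gets 7, best alternative 1; Agent 2 gets 8, best alternative 6. No profitable deviation — NE.
(B, b1): Agent 2 can switch to b2 (1 → 9). Not NE.
(B, b2): Agent 1 gets 7, best alternative 2; Agent 2 gets 9, best alternative 1. No profitable deviation — NE.
(B, b3): Agent 1 can switch to T (1 → 7). Not NE.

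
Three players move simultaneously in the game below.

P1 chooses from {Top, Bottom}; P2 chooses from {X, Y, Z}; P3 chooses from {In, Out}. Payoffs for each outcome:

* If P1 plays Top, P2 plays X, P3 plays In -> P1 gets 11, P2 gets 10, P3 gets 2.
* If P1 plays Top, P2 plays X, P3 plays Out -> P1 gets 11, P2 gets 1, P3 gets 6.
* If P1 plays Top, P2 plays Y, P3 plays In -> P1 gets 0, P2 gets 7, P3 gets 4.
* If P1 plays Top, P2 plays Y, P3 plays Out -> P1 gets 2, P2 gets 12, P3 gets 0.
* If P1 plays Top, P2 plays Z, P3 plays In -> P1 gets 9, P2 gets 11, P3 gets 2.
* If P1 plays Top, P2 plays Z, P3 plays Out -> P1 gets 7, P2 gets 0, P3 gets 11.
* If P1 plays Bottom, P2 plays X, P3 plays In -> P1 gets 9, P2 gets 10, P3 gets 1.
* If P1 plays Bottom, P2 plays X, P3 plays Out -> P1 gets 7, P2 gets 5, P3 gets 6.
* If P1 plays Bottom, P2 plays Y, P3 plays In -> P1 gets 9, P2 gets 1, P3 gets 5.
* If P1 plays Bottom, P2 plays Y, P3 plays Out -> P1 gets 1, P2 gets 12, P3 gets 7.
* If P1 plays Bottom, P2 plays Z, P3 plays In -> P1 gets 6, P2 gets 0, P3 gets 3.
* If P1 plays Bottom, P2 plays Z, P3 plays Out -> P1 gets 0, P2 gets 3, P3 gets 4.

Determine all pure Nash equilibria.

P1 against (X, In): payoffs 11, 9 → best response Top.
P1 against (X, Out): payoffs 11, 7 → best response Top.
P1 against (Y, In): payoffs 0, 9 → best response Bottom.
P1 against (Y, Out): payoffs 2, 1 → best response Top.
P1 against (Z, In): payoffs 9, 6 → best response Top.
P1 against (Z, Out): payoffs 7, 0 → best response Top.
P2 against (Top, In): payoffs 10, 7, 11 → best response Z.
P2 against (Top, Out): payoffs 1, 12, 0 → best response Y.
P2 against (Bottom, In): payoffs 10, 1, 0 → best response X.
P2 against (Bottom, Out): payoffs 5, 12, 3 → best response Y.
P3 against (Top, X): payoffs 2, 6 → best response Out.
P3 against (Top, Y): payoffs 4, 0 → best response In.
P3 against (Top, Z): payoffs 2, 11 → best response Out.
P3 against (Bottom, X): payoffs 1, 6 → best response Out.
P3 against (Bottom, Y): payoffs 5, 7 → best response Out.
P3 against (Bottom, Z): payoffs 3, 4 → best response Out.
No profile is a mutual best response for all players.

This game has no pure Nash equilibrium.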